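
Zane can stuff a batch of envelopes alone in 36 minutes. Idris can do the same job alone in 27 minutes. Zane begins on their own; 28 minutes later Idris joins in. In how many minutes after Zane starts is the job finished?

220/7 minutes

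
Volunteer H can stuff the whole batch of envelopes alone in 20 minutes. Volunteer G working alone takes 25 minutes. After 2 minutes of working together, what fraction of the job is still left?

Combined rate: 1/20 + 1/25 = (5 + 4)/100 = 9/100 per minute.
In 2 minutes they complete 2·9/100 = 9/50 of the job.
So 41/50 remains.

41/50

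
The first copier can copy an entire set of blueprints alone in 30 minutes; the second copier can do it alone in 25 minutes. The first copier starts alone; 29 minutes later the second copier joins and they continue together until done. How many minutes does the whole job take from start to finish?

In 29 minutes the first copier does 29/30 of the job, leaving 1/30.
The first copier and the second copier together work at 11/150 per minute, so finishing takes 1/30 ÷ 11/150 = 5/11 minutes.
Total time = 29 + 5/11 = 324/11 minutes.

324/11 minutes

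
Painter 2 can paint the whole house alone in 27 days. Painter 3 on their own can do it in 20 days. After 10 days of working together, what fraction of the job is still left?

7/54

Combined rate: 1/27 + 1/20 = (20 + 27)/540 = 47/540 per day.
In 10 days they complete 10·47/540 = 47/54 of the job.
So 7/54 remains.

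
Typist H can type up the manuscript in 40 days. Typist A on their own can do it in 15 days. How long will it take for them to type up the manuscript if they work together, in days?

120/11 days

Combined rate: 1/40 + 1/15 = (3 + 8)/120 = 11/120 per day.
Time = 1 ÷ (11/120) = 120/11 days.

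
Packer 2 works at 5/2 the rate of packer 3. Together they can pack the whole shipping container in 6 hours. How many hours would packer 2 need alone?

Let packer 3's rate be r; then packer 2's rate is (5/2)r, so together (5/2 + 1)r = (7/2)r = 1/6.
Thus r = 1/21 per hour.
Packer 3 alone: 21 hours; packer 2 alone: 42/5 hours.

42/5 hours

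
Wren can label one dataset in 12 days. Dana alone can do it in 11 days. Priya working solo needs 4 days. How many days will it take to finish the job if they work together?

Combined rate: 1/12 + 1/11 + 1/4 = (11 + 12 + 33)/132 = 56/132 = 14/33 per day.
Time = 1 ÷ (14/33) = 33/14 days.

33/14 days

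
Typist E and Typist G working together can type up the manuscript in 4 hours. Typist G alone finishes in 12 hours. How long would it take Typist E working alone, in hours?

6 hours

Combined rate is 1/4 per hour.
Known contribution: 1/12 per hour.
So Typist E's rate is 1/4 − 1/12 = 1/6, meaning 6 hours alone.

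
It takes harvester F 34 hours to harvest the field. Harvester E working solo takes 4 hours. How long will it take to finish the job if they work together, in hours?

68/19 hours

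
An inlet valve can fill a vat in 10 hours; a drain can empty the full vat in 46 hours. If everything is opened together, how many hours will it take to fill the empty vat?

Net rate = 1/10 − 1/46 = (23 − 5)/230 = 18/230 = 9/115 per hour.
Filling time = 1 ÷ (9/115) = 115/9 hours.

115/9 hours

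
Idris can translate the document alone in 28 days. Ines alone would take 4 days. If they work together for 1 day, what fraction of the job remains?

5/7

Combined rate: 1/28 + 1/4 = (1 + 7)/28 = 8/28 = 2/7 per day.
In 1 day they complete 1·2/7 = 2/7 of the job.
So 5/7 remains.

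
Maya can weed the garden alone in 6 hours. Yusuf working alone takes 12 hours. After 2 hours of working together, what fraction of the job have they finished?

1/2

Combined rate: 1/6 + 1/12 = (2 + 1)/12 = 3/12 = 1/4 per hour.
In 2 hours they complete 2·1/4 = 1/2 of the job.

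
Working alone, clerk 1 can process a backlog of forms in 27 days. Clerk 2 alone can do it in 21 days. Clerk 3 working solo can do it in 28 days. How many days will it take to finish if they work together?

108/13 days

Combined rate: 1/27 + 1/21 + 1/28 = (28 + 36 + 27)/756 = 91/756 = 13/108 per day.
Time = 1 ÷ (13/108) = 108/13 days.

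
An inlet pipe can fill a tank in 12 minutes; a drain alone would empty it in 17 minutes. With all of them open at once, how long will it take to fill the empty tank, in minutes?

Net rate = 1/12 − 1/17 = (17 − 12)/204 = 5/204 per minute.
Filling time = 1 ÷ (5/204) = 204/5 minutes.

204/5 minutes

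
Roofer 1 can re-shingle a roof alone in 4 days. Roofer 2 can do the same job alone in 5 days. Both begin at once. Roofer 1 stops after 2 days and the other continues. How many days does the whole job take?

5/2 days

In the first 2 days the combined rate is 9/20, so 9/10 of the job is done, leaving 1/10.
After roofer 1 leaves the rate is 1/5 per day; the remaining 1/10 takes 1/2 days.
Total = 2 + 1/2 = 5/2 days.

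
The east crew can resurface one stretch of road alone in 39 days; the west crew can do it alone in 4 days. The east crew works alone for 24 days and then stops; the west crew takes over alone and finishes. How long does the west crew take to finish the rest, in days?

In 24 days the east crew does 24/39 = 8/13 of the job, leaving 5/13.
The west crew works at 1/4 per day, so finishing takes 5/13 ÷ 1/4 = 20/13 days.

20/13 days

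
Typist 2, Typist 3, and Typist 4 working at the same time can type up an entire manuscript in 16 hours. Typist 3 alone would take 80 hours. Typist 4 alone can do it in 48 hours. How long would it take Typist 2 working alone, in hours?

240/7 hours

Combined rate is 1/16 per hour.
Known contribution: 1/80 + 1/48 = (3 + 5)/240 = 8/240 = 1/30 per hour.
So Typist 2's rate is 1/16 − 1/30 = 7/240, meaning 240/7 hours alone.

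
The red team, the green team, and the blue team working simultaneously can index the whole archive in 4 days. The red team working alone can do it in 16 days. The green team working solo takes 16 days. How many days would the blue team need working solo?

8 days

Combined rate is 1/4 per day.
Known contribution: 1/16 + 1/16 = (1 + 1)/16 = 2/16 = 1/8 per day.
So the blue team's rate is 1/4 − 1/8 = 1/8, meaning 8 days alone.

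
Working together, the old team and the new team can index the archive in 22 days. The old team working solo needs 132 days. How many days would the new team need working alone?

132/5 days

Combined rate is 1/22 per day.
Known contribution: 1/132 per day.
So the new team's rate is 1/22 − 1/132 = 5/132, meaning 132/5 days alone.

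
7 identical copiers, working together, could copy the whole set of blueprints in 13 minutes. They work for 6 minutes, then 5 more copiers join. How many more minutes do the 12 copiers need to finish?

One copier does 1/91 of the job per minute.
After 6 minutes with 7 copiers, 6/13 is done (7/13 left).
With 12 copiers the rate is 12/91, so the rest takes 7/13 ÷ 12/91 = 49/12 minutes.

49/12 minutes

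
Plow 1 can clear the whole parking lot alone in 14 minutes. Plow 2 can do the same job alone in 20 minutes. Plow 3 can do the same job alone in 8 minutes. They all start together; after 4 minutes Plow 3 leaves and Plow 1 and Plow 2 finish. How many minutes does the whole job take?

70/17 minutes

In the first 4 minutes the combined rate is 69/280, so 69/70 of the job is done, leaving 1/70.
After Plow 3 leaves the rate is 17/140 per minute; the remaining 1/70 takes 2/17 minutes.
Total = 4 + 2/17 = 70/17 minutes.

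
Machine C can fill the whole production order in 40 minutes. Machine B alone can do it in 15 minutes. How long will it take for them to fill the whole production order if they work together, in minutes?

120/11 minutes

With two workers the combined time is the product over the sum: 40·15/(40+15) = 600/55 = 120/11 minutes.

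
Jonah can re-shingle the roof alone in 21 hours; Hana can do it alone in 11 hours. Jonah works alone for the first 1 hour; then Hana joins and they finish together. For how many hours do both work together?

In 1 hour Jonah does 1/21 of the job, leaving 20/21.
Jonah and Hana together work at 32/231 per hour, so finishing takes 20/21 ÷ 32/231 = 55/8 hours.

55/8 hours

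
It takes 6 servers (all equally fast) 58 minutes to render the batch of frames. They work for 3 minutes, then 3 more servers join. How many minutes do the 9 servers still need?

110/3 minutes

One server does 1/348 of the job per minute.
After 3 minutes with 6 servers, 3/58 is done (55/58 left).
With 9 servers the rate is 9/348 = 3/116, so the rest takes 55/58 ÷ 3/116 = 110/3 minutes.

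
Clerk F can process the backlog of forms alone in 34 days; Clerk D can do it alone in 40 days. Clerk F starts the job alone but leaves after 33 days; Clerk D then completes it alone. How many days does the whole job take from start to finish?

581/17 days

In 33 days Clerk F does 33/34 of the job, leaving 1/34.
Clerk D works at 1/40 per day, so finishing takes 1/34 ÷ 1/40 = 20/17 days.
Total time = 33 + 20/17 = 581/17 days.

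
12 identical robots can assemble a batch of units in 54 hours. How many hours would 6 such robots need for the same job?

Total work is 12·54 = 648 robot-hours.
With 6 robots: 648/6 = 108 hours.

108 hours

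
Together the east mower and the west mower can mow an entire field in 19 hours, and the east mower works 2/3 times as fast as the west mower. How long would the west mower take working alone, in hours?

Let the west mower's rate be r; then the east mower's rate is (2/3)r, so together (2/3 + 1)r = (5/3)r = 1/19.
Thus r = 3/95 per hour.
The west mower alone: 95/3 hours; the east mower alone: 95/2 hours.

95/3 hours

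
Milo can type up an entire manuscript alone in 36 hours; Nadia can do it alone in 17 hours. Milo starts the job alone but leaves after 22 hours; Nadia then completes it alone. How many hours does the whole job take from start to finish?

In 22 hours Milo does 22/36 = 11/18 of the job, leaving 7/18.
Nadia works at 1/17 per hour, so finishing takes 7/18 ÷ 1/17 = 119/18 hours.
Total time = 22 + 119/18 = 515/18 hours.

515/18 hours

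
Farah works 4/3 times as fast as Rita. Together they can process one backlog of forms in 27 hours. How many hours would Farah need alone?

189/4 hours

Let Rita's rate be r; then Farah's rate is (4/3)r, so together (4/3 + 1)r = (7/3)r = 1/27.
Thus r = 1/63 per hour.
Rita alone: 63 hours; Farah alone: 189/4 hours.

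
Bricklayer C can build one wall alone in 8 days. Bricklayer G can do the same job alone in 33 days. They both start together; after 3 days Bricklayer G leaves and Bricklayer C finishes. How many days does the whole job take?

In the first 3 days the combined rate is 41/264, so 41/88 of the job is done, leaving 47/88.
After Bricklayer G leaves the rate is 1/8 per day; the remaining 47/88 takes 47/11 days.
Total = 3 + 47/11 = 80/11 days.

80/11 days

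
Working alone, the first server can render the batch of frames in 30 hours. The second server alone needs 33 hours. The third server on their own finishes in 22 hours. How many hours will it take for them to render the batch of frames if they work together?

55/6 hours

Combined rate: 1/30 + 1/33 + 1/22 = (11 + 10 + 15)/330 = 36/330 = 6/55 per hour.
Time = 1 ÷ (6/55) = 55/6 hours.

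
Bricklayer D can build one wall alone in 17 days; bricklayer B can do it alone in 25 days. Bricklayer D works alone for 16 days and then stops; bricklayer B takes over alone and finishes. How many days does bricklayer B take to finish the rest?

In 16 days bricklayer D does 16/17 of the job, leaving 1/17.
Bricklayer B works at 1/25 per day, so finishing takes 1/17 ÷ 1/25 = 25/17 days.

25/17 days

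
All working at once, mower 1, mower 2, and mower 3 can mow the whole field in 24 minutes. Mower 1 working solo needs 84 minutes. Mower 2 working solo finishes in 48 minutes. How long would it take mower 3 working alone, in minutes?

112 minutes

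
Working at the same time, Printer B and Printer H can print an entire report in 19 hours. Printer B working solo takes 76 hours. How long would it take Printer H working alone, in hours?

76/3 hours

Combined rate is 1/19 per hour.
Known contribution: 1/76 per hour.
So Printer H's rate is 1/19 − 1/76 = 3/76, meaning 76/3 hours alone.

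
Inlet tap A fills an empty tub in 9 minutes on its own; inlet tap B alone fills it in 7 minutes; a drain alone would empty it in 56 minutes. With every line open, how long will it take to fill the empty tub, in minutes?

Net rate = 1/9 + 1/7 − 1/56 = (56 + 72 − 9)/504 = 119/504 = 17/72 per minute.
Filling time = 1 ÷ (17/72) = 72/17 minutes.

72/17 minutes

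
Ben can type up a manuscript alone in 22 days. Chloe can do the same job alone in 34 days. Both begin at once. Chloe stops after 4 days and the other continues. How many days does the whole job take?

330/17 days

In the first 4 days the combined rate is 14/187, so 56/187 of the job is done, leaving 131/187.
After Chloe leaves the rate is 1/22 per day; the remaining 131/187 takes 262/17 days.
Total = 4 + 262/17 = 330/17 days.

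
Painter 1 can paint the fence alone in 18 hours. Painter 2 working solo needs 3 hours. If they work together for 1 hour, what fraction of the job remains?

11/18

Combined rate: 1/18 + 1/3 = (1 + 6)/18 = 7/18 per hour.
In 1 hour they complete 1·7/18 = 7/18 of the job.
So 11/18 remains.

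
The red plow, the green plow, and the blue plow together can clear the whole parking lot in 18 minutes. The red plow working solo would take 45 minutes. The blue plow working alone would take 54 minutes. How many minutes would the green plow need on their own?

Combined rate is 1/18 per minute.
Known contribution: 1/45 + 1/54 = (6 + 5)/270 = 11/270 per minute.
So the green plow's rate is 1/18 − 11/270 = 2/135, meaning 135/2 minutes alone.

135/2 minutes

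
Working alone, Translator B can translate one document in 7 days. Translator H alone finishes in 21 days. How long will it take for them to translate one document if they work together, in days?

21/4 days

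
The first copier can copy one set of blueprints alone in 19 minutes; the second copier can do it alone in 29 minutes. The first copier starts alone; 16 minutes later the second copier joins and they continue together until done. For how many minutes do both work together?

29/16 minutes

In 16 minutes the first copier does 16/19 of the job, leaving 3/19.
The first copier and the second copier together work at 48/551 per minute, so finishing takes 3/19 ÷ 48/551 = 29/16 minutes.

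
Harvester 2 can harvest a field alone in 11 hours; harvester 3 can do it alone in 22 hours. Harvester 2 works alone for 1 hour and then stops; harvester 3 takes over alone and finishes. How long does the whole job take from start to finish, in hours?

21 hours

In 1 hour harvester 2 does 1/11 of the job, leaving 10/11.
Harvester 3 works at 1/22 per hour, so finishing takes 10/11 ÷ 1/22 = 20 hours.
Total time = 1 + 20 = 21 hours.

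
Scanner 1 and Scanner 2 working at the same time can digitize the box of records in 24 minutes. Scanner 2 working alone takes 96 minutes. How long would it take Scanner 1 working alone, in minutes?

Combined rate is 1/24 per minute.
Known contribution: 1/96 per minute.
So Scanner 1's rate is 1/24 − 1/96 = 1/32, meaning 32 minutes alone.

32 minutes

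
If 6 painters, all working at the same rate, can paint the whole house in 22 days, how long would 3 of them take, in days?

44 days

Total work is 6·22 = 132 painter-days.
With 3 painters: 132/3 = 44 days.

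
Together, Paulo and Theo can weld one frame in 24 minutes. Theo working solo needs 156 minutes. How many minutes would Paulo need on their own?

Combined rate is 1/24 per minute.
Known contribution: 1/156 per minute.
So Paulo's rate is 1/24 − 1/156 = 11/312, meaning 312/11 minutes alone.

312/11 minutes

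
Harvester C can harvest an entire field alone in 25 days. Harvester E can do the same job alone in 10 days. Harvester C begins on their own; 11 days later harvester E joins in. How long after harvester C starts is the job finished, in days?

15 days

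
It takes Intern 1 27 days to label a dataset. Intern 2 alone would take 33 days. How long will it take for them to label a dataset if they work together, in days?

297/20 days

Combined rate: 1/27 + 1/33 = (11 + 9)/297 = 20/297 per day.
Time = 1 ÷ (20/297) = 297/20 days.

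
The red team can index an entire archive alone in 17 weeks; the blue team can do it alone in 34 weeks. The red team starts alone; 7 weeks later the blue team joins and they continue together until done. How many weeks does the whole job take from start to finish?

41/3 weeks

In 7 weeks the red team does 7/17 of the job, leaving 10/17.
The red team and the blue team together work at 3/34 per week, so finishing takes 10/17 ÷ 3/34 = 20/3 weeks.
Total time = 7 + 20/3 = 41/3 weeks.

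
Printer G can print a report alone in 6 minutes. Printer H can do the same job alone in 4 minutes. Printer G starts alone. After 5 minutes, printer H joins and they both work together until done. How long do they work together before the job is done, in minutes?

In the first 5 minutes printer G alone does 5/6 of the job, leaving 1/6.
Once everyone is working, combined rate: 1/6 + 1/4 = (2 + 3)/12 = 5/12 per minute.
Remaining 1/6 at 5/12 per minute takes 2/5 minutes.

2/5 minutes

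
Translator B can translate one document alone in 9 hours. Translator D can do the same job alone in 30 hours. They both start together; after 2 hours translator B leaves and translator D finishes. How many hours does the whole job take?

70/3 hours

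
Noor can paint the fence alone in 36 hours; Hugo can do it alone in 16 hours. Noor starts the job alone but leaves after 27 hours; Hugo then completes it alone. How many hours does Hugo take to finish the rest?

4 hours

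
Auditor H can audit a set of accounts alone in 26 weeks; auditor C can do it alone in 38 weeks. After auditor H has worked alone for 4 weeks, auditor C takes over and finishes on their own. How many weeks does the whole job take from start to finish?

470/13 weeks

In 4 weeks auditor H does 4/26 = 2/13 of the job, leaving 11/13.
Auditor C works at 1/38 per week, so finishing takes 11/13 ÷ 1/38 = 418/13 weeks.
Total time = 4 + 418/13 = 470/13 weeks.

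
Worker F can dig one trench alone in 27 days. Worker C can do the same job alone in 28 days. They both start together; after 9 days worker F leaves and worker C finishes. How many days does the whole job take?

In the first 9 days the combined rate is 55/756, so 55/84 of the job is done, leaving 29/84.
After worker F leaves the rate is 1/28 per day; the remaining 29/84 takes 29/3 days.
Total = 9 + 29/3 = 56/3 days.

56/3 days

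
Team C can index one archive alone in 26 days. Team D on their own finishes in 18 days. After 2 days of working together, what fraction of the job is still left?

95/117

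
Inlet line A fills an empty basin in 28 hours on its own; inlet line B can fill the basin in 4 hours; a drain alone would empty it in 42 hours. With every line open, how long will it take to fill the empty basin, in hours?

Net rate = 1/28 + 1/4 − 1/42 = (3 + 21 − 2)/84 = 22/84 = 11/42 per hour.
Filling time = 1 ÷ (11/42) = 42/11 hours.

42/11 hours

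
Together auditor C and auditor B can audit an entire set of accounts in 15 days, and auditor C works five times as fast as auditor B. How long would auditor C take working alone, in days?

Let auditor B's rate be r; then auditor C's rate is 5r, so together (5 + 1)r = 6r = 1/15.
Thus r = 1/90 per day.
Auditor B alone: 90 days; auditor C alone: 18 days.

18 days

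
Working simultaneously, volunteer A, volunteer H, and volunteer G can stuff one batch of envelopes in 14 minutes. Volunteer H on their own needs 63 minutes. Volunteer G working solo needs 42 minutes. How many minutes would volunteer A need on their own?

Combined rate is 1/14 per minute.
Known contribution: 1/63 + 1/42 = (2 + 3)/126 = 5/126 per minute.
So volunteer A's rate is 1/14 − 5/126 = 2/63, meaning 63/2 minutes alone.

63/2 minutes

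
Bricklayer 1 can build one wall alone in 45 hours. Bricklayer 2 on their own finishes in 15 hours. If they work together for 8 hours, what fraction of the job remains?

Combined rate: 1/45 + 1/15 = (1 + 3)/45 = 4/45 per hour.
In 8 hours they complete 8·4/45 = 32/45 of the job.
So 13/45 remains.

13/45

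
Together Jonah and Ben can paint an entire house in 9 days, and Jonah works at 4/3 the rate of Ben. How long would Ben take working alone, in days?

Let Ben's rate be r; then Jonah's rate is (4/3)r, so together (4/3 + 1)r = (7/3)r = 1/9.
Thus r = 1/21 per day.
Ben alone: 21 days; Jonah alone: 63/4 days.

21 days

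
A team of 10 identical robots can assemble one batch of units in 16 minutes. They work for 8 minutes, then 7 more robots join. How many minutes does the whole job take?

One robot does 1/160 of the job per minute.
After 8 minutes with 10 robots, 1/2 is done (1/2 left).
With 17 robots the rate is 17/160, so the rest takes 1/2 ÷ 17/160 = 80/17 minutes.
Total = 8 + 80/17 = 216/17 minutes.

216/17 minutes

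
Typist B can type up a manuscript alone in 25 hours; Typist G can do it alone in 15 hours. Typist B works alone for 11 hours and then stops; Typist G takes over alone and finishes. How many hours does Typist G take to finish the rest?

In 11 hours Typist B does 11/25 of the job, leaving 14/25.
Typist G works at 1/15 per hour, so finishing takes 14/25 ÷ 1/15 = 42/5 hours.

42/5 hours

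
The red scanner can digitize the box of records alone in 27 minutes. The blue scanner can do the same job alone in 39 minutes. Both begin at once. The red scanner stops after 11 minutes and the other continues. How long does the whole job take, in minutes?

In the first 11 minutes the combined rate is 22/351, so 242/351 of the job is done, leaving 109/351.
After the red scanner leaves the rate is 1/39 per minute; the remaining 109/351 takes 109/9 minutes.
Total = 11 + 109/9 = 208/9 minutes.

208/9 minutes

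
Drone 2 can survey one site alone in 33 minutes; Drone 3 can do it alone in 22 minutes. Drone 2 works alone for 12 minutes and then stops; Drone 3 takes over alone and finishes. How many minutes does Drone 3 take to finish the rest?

14 minutes

In 12 minutes Drone 2 does 12/33 = 4/11 of the job, leaving 7/11.
Drone 3 works at 1/22 per minute, so finishing takes 7/11 ÷ 1/22 = 14 minutes.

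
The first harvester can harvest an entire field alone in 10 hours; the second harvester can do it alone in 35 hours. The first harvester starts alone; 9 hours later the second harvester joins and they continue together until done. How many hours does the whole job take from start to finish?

88/9 hours

In 9 hours the first harvester does 9/10 of the job, leaving 1/10.
The first harvester and the second harvester together work at 9/70 per hour, so finishing takes 1/10 ÷ 9/70 = 7/9 hours.
Total time = 9 + 7/9 = 88/9 hours.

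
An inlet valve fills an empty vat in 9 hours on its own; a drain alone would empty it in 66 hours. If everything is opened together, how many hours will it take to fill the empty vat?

198/19 hours

Net rate = 1/9 − 1/66 = (22 − 3)/198 = 19/198 per hour.
Filling time = 1 ÷ (19/198) = 198/19 hours.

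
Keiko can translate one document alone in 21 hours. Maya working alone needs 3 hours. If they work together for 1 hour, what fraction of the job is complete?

8/21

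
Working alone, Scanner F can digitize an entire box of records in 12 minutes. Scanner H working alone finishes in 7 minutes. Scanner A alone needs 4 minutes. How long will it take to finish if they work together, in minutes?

21/10 minutes

Combined rate: 1/12 + 1/7 + 1/4 = (7 + 12 + 21)/84 = 40/84 = 10/21 per minute.
Time = 1 ÷ (10/21) = 21/10 minutes.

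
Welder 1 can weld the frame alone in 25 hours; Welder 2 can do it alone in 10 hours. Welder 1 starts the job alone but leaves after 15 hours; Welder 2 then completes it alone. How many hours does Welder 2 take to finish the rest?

4 hours

In 15 hours Welder 1 does 15/25 = 3/5 of the job, leaving 2/5.
Welder 2 works at 1/10 per hour, so finishing takes 2/5 ÷ 1/10 = 4 hours.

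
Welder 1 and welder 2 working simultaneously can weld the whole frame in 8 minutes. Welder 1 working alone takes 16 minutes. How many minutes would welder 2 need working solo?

16 minutes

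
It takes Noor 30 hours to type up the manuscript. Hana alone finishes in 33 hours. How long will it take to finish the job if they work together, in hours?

110/7 hours

With two workers the combined time is the product over the sum: 30·33/(30+33) = 990/63 = 110/7 hours.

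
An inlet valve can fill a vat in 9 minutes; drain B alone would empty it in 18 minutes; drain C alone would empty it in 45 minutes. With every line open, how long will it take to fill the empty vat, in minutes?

30 minutes

Net rate = 1/9 − 1/18 − 1/45 = (10 − 5 − 2)/90 = 3/90 = 1/30 per minute.
Filling time = 1 ÷ (1/30) = 30 minutes.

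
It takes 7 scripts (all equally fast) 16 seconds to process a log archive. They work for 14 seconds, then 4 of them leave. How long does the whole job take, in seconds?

56/3 seconds

One script does 1/112 of the job per second.
After 14 seconds with 7 scripts, 7/8 is done (1/8 left).
With 3 scripts the rate is 3/112, so the rest takes 1/8 ÷ 3/112 = 14/3 seconds.
Total = 14 + 14/3 = 56/3 seconds.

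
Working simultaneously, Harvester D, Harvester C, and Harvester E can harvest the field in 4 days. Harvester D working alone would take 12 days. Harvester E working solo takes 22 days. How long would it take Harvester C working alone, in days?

Combined rate is 1/4 per day.
Known contribution: 1/12 + 1/22 = (11 + 6)/132 = 17/132 per day.
So Harvester C's rate is 1/4 − 17/132 = 4/33, meaning 33/4 days alone.

33/4 days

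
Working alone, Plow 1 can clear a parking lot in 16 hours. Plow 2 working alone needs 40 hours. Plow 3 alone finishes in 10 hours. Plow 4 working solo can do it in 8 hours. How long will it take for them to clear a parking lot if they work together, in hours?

16/5 hours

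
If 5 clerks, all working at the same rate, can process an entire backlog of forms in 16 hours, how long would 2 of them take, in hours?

40 hours

Total work is 5·16 = 80 clerk-hours.
With 2 clerks: 80/2 = 40 hours.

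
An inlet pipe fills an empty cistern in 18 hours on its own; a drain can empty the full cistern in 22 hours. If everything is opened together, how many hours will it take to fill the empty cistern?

Net rate = 1/18 − 1/22 = (11 − 9)/198 = 2/198 = 1/99 per hour.
Filling time = 1 ÷ (1/99) = 99 hours.

99 hours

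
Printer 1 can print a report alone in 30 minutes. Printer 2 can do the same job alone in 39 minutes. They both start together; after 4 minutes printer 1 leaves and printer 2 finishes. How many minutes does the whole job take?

In the first 4 minutes the combined rate is 23/390, so 46/195 of the job is done, leaving 149/195.
After printer 1 leaves the rate is 1/39 per minute; the remaining 149/195 takes 149/5 minutes.
Total = 4 + 149/5 = 169/5 minutes.

169/5 minutes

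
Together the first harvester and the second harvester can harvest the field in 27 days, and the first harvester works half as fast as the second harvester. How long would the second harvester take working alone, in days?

81/2 days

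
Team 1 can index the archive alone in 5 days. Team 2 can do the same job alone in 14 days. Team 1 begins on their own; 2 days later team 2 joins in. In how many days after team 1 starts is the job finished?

In the first 2 days team 1 alone does 2/5 of the job, leaving 3/5.
Once everyone is working, combined rate: 1/5 + 1/14 = (14 + 5)/70 = 19/70 per day.
Remaining 3/5 at 19/70 per day takes 42/19 days.
Total from the start = 2 + 42/19 = 80/19 days.

80/19 days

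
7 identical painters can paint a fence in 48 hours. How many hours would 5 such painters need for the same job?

Total work is 7·48 = 336 painter-hours.
With 5 painters: 336/5 hours.

336/5 hours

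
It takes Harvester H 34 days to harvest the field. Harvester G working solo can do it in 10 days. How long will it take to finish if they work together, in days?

85/11 days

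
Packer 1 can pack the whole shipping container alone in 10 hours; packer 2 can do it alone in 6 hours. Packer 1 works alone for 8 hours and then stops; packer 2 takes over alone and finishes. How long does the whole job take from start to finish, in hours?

In 8 hours packer 1 does 8/10 = 4/5 of the job, leaving 1/5.
Packer 2 works at 1/6 per hour, so finishing takes 1/5 ÷ 1/6 = 6/5 hours.
Total time = 8 + 6/5 = 46/5 hours.

46/5 hours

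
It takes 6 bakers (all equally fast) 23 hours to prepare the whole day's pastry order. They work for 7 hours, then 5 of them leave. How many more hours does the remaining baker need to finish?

One baker does 1/138 of the job per hour.
After 7 hours with 6 bakers, 7/23 is done (16/23 left).
With 1 baker the rate is 1/138, so the rest takes 16/23 ÷ 1/138 = 96 hours.

96 hours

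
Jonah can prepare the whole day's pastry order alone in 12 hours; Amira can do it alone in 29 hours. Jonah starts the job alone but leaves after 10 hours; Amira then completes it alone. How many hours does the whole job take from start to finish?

89/6 hours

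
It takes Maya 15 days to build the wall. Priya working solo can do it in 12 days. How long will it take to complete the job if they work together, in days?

Combined rate: 1/15 + 1/12 = (4 + 5)/60 = 9/60 = 3/20 per day.
Time = 1 ÷ (3/20) = 20/3 days.

20/3 days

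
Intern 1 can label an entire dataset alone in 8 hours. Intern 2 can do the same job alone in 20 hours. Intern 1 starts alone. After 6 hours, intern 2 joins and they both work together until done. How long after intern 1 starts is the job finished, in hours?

In the first 6 hours intern 1 alone does 6/8 = 3/4 of the job, leaving 1/4.
Once everyone is working, combined rate: 1/8 + 1/20 = (5 + 2)/40 = 7/40 per hour.
Remaining 1/4 at 7/40 per hour takes 10/7 hours.
Total from the start = 6 + 10/7 = 52/7 hours.

52/7 hours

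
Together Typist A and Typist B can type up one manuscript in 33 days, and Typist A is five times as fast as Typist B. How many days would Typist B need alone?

198 days

Let Typist B's rate be r; then Typist A's rate is 5r, so together (5 + 1)r = 6r = 1/33.
Thus r = 1/198 per day.
Typist B alone: 198 days; Typist A alone: 198/5 days.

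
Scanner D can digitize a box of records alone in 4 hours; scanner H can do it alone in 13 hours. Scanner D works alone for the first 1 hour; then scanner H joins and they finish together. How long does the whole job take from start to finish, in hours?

In 1 hour scanner D does 1/4 of the job, leaving 3/4.
Scanner D and scanner H together work at 17/52 per hour, so finishing takes 3/4 ÷ 17/52 = 39/17 hours.
Total time = 1 + 39/17 = 56/17 hours.

56/17 hours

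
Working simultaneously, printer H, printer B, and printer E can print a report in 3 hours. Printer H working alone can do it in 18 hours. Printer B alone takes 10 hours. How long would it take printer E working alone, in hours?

45/8 hours

Combined rate is 1/3 per hour.
Known contribution: 1/18 + 1/10 = (5 + 9)/90 = 14/90 = 7/45 per hour.
So printer E's rate is 1/3 − 7/45 = 8/45, meaning 45/8 hours alone.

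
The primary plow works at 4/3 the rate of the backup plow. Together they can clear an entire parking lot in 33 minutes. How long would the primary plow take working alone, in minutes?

231/4 minutes

Let the backup plow's rate be r; then the primary plow's rate is (4/3)r, so together (4/3 + 1)r = (7/3)r = 1/33.
Thus r = 1/77 per minute.
The backup plow alone: 77 minutes; the primary plow alone: 231/4 minutes.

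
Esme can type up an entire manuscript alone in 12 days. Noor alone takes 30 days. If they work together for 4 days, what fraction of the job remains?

Combined rate: 1/12 + 1/30 = (5 + 2)/60 = 7/60 per day.
In 4 days they complete 4·7/60 = 7/15 of the job.
So 8/15 remains.

8/15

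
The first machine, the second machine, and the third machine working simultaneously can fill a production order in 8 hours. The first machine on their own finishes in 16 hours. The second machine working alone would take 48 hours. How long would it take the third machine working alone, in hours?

24 hours

Combined rate is 1/8 per hour.
Known contribution: 1/16 + 1/48 = (3 + 1)/48 = 4/48 = 1/12 per hour.
So the third machine's rate is 1/8 − 1/12 = 1/24, meaning 24 hours alone.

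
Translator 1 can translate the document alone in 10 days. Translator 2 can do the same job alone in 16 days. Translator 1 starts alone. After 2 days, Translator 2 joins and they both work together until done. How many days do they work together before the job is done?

64/13 days

In the first 2 days Translator 1 alone does 2/10 = 1/5 of the job, leaving 4/5.
Once everyone is working, combined rate: 1/10 + 1/16 = (8 + 5)/80 = 13/80 per day.
Remaining 4/5 at 13/80 per day takes 64/13 days.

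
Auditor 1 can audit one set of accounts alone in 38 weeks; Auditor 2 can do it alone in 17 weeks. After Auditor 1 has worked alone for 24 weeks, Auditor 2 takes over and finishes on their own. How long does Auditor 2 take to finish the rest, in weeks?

119/19 weeks

In 24 weeks Auditor 1 does 24/38 = 12/19 of the job, leaving 7/19.
Auditor 2 works at 1/17 per week, so finishing takes 7/19 ÷ 1/17 = 119/19 weeks.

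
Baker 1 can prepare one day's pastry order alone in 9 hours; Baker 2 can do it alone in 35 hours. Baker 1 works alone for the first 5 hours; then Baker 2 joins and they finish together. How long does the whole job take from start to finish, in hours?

90/11 hours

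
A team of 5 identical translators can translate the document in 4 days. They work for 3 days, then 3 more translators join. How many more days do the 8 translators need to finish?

One translator does 1/20 of the job per day.
After 3 days with 5 translators, 3/4 is done (1/4 left).
With 8 translators the rate is 8/20 = 2/5, so the rest takes 1/4 ÷ 2/5 = 5/8 days.

5/8 days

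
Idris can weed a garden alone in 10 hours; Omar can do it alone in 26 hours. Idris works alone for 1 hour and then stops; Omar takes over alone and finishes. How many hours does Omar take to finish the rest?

117/5 hours

In 1 hour Idris does 1/10 of the job, leaving 9/10.
Omar works at 1/26 per hour, so finishing takes 9/10 ÷ 1/26 = 117/5 hours.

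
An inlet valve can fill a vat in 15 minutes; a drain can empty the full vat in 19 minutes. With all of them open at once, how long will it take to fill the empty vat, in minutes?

Net rate = 1/15 − 1/19 = (19 − 15)/285 = 4/285 per minute.
Filling time = 1 ÷ (4/285) = 285/4 minutes.

285/4 minutes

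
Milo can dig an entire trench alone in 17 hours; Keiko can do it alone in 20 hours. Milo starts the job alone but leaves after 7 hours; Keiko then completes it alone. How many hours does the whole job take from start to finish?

319/17 hours

In 7 hours Milo does 7/17 of the job, leaving 10/17.
Keiko works at 1/20 per hour, so finishing takes 10/17 ÷ 1/20 = 200/17 hours.
Total time = 7 + 200/17 = 319/17 hours.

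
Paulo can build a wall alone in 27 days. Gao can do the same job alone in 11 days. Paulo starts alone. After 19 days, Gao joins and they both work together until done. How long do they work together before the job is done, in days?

In the first 19 days Paulo alone does 19/27 of the job, leaving 8/27.
Once everyone is working, combined rate: 1/27 + 1/11 = (11 + 27)/297 = 38/297 per day.
Remaining 8/27 at 38/297 per day takes 44/19 days.

44/19 days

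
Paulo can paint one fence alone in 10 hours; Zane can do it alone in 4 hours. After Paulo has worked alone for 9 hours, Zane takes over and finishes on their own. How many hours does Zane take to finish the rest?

In 9 hours Paulo does 9/10 of the job, leaving 1/10.
Zane works at 1/4 per hour, so finishing takes 1/10 ÷ 1/4 = 2/5 hours.

2/5 hours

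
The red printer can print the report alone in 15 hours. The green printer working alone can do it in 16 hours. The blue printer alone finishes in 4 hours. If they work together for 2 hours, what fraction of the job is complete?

91/120

Combined rate: 1/15 + 1/16 + 1/4 = (16 + 15 + 60)/240 = 91/240 per hour.
In 2 hours they complete 2·91/240 = 91/120 of the job.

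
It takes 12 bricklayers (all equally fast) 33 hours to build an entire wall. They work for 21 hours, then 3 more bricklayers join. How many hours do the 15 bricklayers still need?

48/5 hours

One bricklayer does 1/396 of the job per hour.
After 21 hours with 12 bricklayers, 7/11 is done (4/11 left).
With 15 bricklayers the rate is 15/396 = 5/132, so the rest takes 4/11 ÷ 5/132 = 48/5 hours.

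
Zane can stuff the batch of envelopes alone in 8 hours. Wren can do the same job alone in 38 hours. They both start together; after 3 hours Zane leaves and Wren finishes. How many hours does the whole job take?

In the first 3 hours the combined rate is 23/152, so 69/152 of the job is done, leaving 83/152.
After Zane leaves the rate is 1/38 per hour; the remaining 83/152 takes 83/4 hours.
Total = 3 + 83/4 = 95/4 hours.

95/4 hours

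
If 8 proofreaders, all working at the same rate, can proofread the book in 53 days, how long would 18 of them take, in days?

212/9 days

Total work is 8·53 = 424 proofreader-days.
With 18 proofreaders: 424/18 = 212/9 days.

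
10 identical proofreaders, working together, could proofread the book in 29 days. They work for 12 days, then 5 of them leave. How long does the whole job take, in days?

One proofreader does 1/290 of the job per day.
After 12 days with 10 proofreaders, 12/29 is done (17/29 left).
With 5 proofreaders the rate is 5/290 = 1/58, so the rest takes 17/29 ÷ 1/58 = 34 days.
Total = 12 + 34 = 46 days.

46 days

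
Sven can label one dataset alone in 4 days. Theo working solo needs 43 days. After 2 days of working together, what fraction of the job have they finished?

47/86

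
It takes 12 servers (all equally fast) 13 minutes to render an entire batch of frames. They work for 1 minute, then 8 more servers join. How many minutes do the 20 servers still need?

36/5 minutes

One server does 1/156 of the job per minute.
After 1 minute with 12 servers, 1/13 is done (12/13 left).
With 20 servers the rate is 20/156 = 5/39, so the rest takes 12/13 ÷ 5/39 = 36/5 minutes.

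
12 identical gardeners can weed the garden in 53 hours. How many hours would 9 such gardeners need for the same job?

212/3 hours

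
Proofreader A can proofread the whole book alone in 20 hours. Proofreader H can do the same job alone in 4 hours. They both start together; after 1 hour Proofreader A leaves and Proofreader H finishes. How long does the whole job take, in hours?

19/5 hours

In the first 1 hour the combined rate is 3/10, so 3/10 of the job is done, leaving 7/10.
After Proofreader A leaves the rate is 1/4 per hour; the remaining 7/10 takes 14/5 hours.
Total = 1 + 14/5 = 19/5 hours.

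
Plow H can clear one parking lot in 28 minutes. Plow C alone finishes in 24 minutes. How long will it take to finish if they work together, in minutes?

Combined rate: 1/28 + 1/24 = (6 + 7)/168 = 13/168 per minute.
Time = 1 ÷ (13/168) = 168/13 minutes.

168/13 minutes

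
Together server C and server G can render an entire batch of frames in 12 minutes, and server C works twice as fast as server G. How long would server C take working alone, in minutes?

18 minutes

Let server G's rate be r; then server C's rate is 2r, so together (2 + 1)r = 3r = 1/12.
Thus r = 1/36 per minute.
Server G alone: 36 minutes; server C alone: 18 minutes.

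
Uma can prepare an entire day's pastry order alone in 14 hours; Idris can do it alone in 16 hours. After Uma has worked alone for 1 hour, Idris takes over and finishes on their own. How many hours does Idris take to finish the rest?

In 1 hour Uma does 1/14 of the job, leaving 13/14.
Idris works at 1/16 per hour, so finishing takes 13/14 ÷ 1/16 = 104/7 hours.

104/7 hours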